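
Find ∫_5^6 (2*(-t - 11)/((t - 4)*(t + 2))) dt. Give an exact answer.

-3*log(7) + 4*log(2)

Factor the denominator: t**2 - 2*t - 8 = (t + 2)(t - 4).
Partial fractions: 2*(-t - 11)/((t - 4)*(t + 2)) = 3/(t + 2) - 5/(t - 4).
An antiderivative is F(t) = -5*log(t - 4) + 3*log(t + 2).
Then F(6) - F(5) = (log(16)) - (3*log(7)) = -3*log(7) + 4*log(2).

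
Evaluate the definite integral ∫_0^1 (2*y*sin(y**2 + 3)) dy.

cos(3) - cos(4)

Let u = y**2 + 3, so du = 2*y dy. When y = 0, u = 3; when y = 1, u = 4.
The integral becomes ∫ sin(u) du from 3 to 4, with antiderivative -cos(u).
Back in y: F(y) = -cos(y**2 + 3).
Then F(1) - F(0) = (-cos(4)) - (-cos(3)) = cos(3) - cos(4).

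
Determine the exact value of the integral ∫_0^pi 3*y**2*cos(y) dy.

Integrate by parts twice (u = y^2, dv = 3*cos(y) dy).
An antiderivative is F(y) = 3*y**2*sin(y) + 6*y*cos(y) - 6*sin(y).
Then F(pi) - F(0) = (-6*pi) - (0) = -6*pi.

-6*pi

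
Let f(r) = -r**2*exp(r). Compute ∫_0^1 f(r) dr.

2 - E

Integrate by parts twice (u = r^2, dv = -exp(r) dr).
An antiderivative is F(r) = (-r**2 + 2*r - 2)*exp(r).
Then F(1) - F(0) = (-E) - (-2) = 2 - E.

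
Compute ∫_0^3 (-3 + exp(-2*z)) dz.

-17/2 - exp(-6)/2

An antiderivative is F(z) = -3*z - exp(-2*z)/2.
Then F(3) - F(0) = (-9 - exp(-6)/2) - (-1/2) = -17/2 - exp(-6)/2.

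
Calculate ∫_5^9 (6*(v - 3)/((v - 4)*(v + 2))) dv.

-5*log(7) + log(5) + 5*log(11)

Factor the denominator: v**2 - 2*v - 8 = (v + 2)(v - 4).
Partial fractions: 6*(v - 3)/((v - 4)*(v + 2)) = 5/(v + 2) + 1/(v - 4).
An antiderivative is F(v) = log(v - 4) + 5*log(v + 2).
Then F(9) - F(5) = (log(5) + 5*log(11)) - (5*log(7)) = -5*log(7) + log(5) + 5*log(11).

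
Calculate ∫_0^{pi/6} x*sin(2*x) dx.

Integrate by parts once (u = x, dv = sin(2*x) dx).
An antiderivative is F(x) = -x*cos(2*x)/2 + sin(2*x)/4.
Then F(pi/6) - F(0) = (-pi/24 + sqrt(3)/8) - (0) = -pi/24 + sqrt(3)/8.

-pi/24 + sqrt(3)/8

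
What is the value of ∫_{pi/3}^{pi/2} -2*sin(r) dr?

-1

An antiderivative is F(r) = 2*cos(r).
Then F(pi/2) - F(pi/3) = (0) - (1) = -1.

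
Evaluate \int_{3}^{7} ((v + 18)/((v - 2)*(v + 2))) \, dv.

-8*log(3) + 9*log(5)

Factor the denominator: v**2 - 4 = (v + 2)(v - 2).
Partial fractions: (v + 18)/((v - 2)*(v + 2)) = -4/(v + 2) + 5/(v - 2).
An antiderivative is F(v) = 5*log(v - 2) - 4*log(v + 2).
Then F(7) - F(3) = (-8*log(3) + 5*log(5)) - (-4*log(5)) = -8*log(3) + 9*log(5).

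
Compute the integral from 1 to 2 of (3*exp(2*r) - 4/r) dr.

-3*exp(2)/2 - log(16) + 3*exp(4)/2

An antiderivative is F(r) = 3*exp(2*r)/2 - 4*log(r).
Then F(2) - F(1) = (-log(16) + 3*exp(4)/2) - (3*exp(2)/2) = -3*exp(2)/2 - log(16) + 3*exp(4)/2.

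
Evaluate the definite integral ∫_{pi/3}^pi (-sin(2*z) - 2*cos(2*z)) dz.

An antiderivative is F(z) = -sin(2*z) + cos(2*z)/2.
Then F(pi) - F(pi/3) = (1/2) - (-sqrt(3)/2 - 1/4) = 3/4 + sqrt(3)/2.

3/4 + sqrt(3)/2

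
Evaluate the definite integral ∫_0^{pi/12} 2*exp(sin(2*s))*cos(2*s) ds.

Let u = sin(2*s), so du = 2*cos(2*s) ds. When s = 0, u = 0; when s = pi/12, u = 1/2.
The integral becomes ∫ exp(u) du from 0 to 1/2, with antiderivative exp(u).
Back in s: F(s) = exp(sin(2*s)).
Then F(pi/12) - F(0) = (exp(1/2)) - (1) = -1 + exp(1/2).

-1 + exp(1/2)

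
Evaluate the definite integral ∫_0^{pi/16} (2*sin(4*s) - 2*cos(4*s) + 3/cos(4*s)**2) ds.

An antiderivative is F(s) = -sin(4*s)/2 - cos(4*s)/2 + 3*tan(4*s)/4.
Then F(pi/16) - F(0) = (3/4 - sqrt(2)/2) - (-1/2) = 5/4 - sqrt(2)/2.

5/4 - sqrt(2)/2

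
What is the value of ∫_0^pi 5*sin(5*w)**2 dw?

Use the identity sin^2(5*w) = (1 - cos(10*w))/2.
An antiderivative is F(w) = 5*w/2 - sin(10*w)/4.
Then F(pi) - F(0) = (5*pi/2) - (0) = 5*pi/2.

5*pi/2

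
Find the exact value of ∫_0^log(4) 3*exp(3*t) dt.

63

Let u = exp(t), so du = exp(t) dt. When t = 0, u = 1; when t = log(4), u = 4.
The integral becomes 3·∫ u**2 du from 1 to 4, with antiderivative u**3.
Back in t: F(t) = exp(3*t).
Then F(log(4)) - F(0) = (64) - (1) = 63.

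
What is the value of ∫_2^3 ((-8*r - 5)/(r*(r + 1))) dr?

Factor the denominator: r**2 + r = (r + 1)r.
Partial fractions: (-8*r - 5)/(r*(r + 1)) = -3/(r + 1) - 5/r.
An antiderivative is F(r) = -5*log(r) - 3*log(r + 1).
Then F(3) - F(2) = (-5*log(3) - 6*log(2)) - (-5*log(2) - 3*log(3)) = -log(18).

-log(18)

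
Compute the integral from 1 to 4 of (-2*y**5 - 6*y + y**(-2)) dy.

-5637/4

By the power rule, an antiderivative is F(y) = -y**6/3 - 3*y**2 - 1/y.
Then F(4) - F(1) = (-16963/12) - (-13/3) = -5637/4.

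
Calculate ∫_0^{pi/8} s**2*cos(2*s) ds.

Integrate by parts twice (u = s^2, dv = cos(2*s) ds).
An antiderivative is F(s) = s**2*sin(2*s)/2 + s*cos(2*s)/2 - sin(2*s)/4.
Then F(pi/8) - F(0) = (sqrt(2)*(-32 + pi**2 + 8*pi)/256) - (0) = sqrt(2)*(-32 + pi**2 + 8*pi)/256.

sqrt(2)*(-32 + pi**2 + 8*pi)/256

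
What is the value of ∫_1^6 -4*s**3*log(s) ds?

-1296*log(3) - 1296*log(2) + 1295/4

Integrate by parts once (u = ln s, dv = -4*s**3 ds).
An antiderivative is F(s) = -s**4*(4*log(s) - 1)/4.
Then F(6) - F(1) = (-1296*log(3) - 1296*log(2) + 324) - (1/4) = -1296*log(3) - 1296*log(2) + 1295/4.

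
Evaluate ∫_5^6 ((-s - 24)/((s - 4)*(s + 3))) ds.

-13*log(2) + 6*log(3)

Factor the denominator: s**2 - s - 12 = (s + 3)(s - 4).
Partial fractions: (-s - 24)/((s - 4)*(s + 3)) = 3/(s + 3) - 4/(s - 4).
An antiderivative is F(s) = -4*log(s - 4) + 3*log(s + 3).
Then F(6) - F(5) = (-4*log(2) + 6*log(3)) - (9*log(2)) = -13*log(2) + 6*log(3).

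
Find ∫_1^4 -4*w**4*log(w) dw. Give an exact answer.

Integrate by parts once (u = ln w, dv = -4*w**4 dw).
An antiderivative is F(w) = -4*w**5*(5*log(w) - 1)/25.
Then F(4) - F(1) = (4096/25 - 8192*log(2)/5) - (4/25) = 4092/25 - 8192*log(2)/5.

4092/25 - 8192*log(2)/5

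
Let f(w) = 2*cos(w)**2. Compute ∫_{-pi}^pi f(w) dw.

Use the identity cos^2(w) = (1 + cos(2*w))/2.
An antiderivative is F(w) = w + sin(2*w)/2.
Then F(pi) - F(-pi) = (pi) - (-pi) = 2*pi.

2*pi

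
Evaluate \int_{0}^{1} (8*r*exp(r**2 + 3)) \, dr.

-4*(1 - exp(1))*exp(3)

Let u = r**2 + 3, so du = 2*r dr. When r = 0, u = 3; when r = 1, u = 4.
The integral becomes 4·∫ exp(u) du from 3 to 4, with antiderivative 4*exp(u).
Back in r: F(r) = 4*exp(r**2 + 3).
Then F(1) - F(0) = (4*exp(4)) - (4*exp(3)) = -4*(1 - exp(1))*exp(3).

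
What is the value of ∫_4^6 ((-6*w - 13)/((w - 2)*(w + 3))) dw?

-5*log(2) - 2*log(3) + log(7)

Factor the denominator: w**2 + w - 6 = (w + 3)(w - 2).
Partial fractions: (-6*w - 13)/((w - 2)*(w + 3)) = -1/(w + 3) - 5/(w - 2).
An antiderivative is F(w) = -5*log(w - 2) - log(w + 3).
Then F(6) - F(4) = (-10*log(2) - 2*log(3)) - (-5*log(2) - log(7)) = -5*log(2) - 2*log(3) + log(7).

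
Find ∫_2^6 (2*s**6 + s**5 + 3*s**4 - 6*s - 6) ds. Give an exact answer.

9684872/105

By the power rule, an antiderivative is F(s) = 2*s**7/7 + s**6/6 + 3*s**5/5 - 3*s**2 - 6*s.
Then F(6) - F(2) = (3229776/35) - (4456/105) = 9684872/105.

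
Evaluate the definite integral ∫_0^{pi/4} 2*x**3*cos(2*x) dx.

-3*pi/8 + pi**3/64 + 3/4

Integrate by parts 3 times (u = x^3, dv = 2*cos(2*x) dx).
An antiderivative is F(x) = x**3*sin(2*x) + 3*x**2*cos(2*x)/2 - 3*x*sin(2*x)/2 - 3*cos(2*x)/4.
Then F(pi/4) - F(0) = (pi*(-24 + pi**2)/64) - (-3/4) = -3*pi/8 + pi**3/64 + 3/4.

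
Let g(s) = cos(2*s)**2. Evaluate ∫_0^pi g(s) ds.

Use the identity cos^2(2*s) = (1 + cos(4*s))/2.
An antiderivative is F(s) = s/2 + sin(4*s)/8.
Then F(pi) - F(0) = (pi/2) - (0) = pi/2.

pi/2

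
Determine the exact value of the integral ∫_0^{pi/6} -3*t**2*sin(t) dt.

Integrate by parts twice (u = t^2, dv = -3*sin(t) dt).
An antiderivative is F(t) = 3*t**2*cos(t) - 6*t*sin(t) - 6*cos(t).
Then F(pi/6) - F(0) = (-3*sqrt(3) - pi/2 + sqrt(3)*pi**2/24) - (-6) = -3*sqrt(3) - pi/2 + sqrt(3)*pi**2/24 + 6.

-3*sqrt(3) - pi/2 + sqrt(3)*pi**2/24 + 6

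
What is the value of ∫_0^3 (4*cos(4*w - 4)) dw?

sin(4) + sin(8)

Let u = 4*w - 4, so du = 4 dw. When w = 0, u = -4; when w = 3, u = 8.
The integral becomes ∫ cos(u) du from -4 to 8, with antiderivative sin(u).
Back in w: F(w) = sin(4*w - 4).
Then F(3) - F(0) = (sin(8)) - (-sin(4)) = sin(4) + sin(8).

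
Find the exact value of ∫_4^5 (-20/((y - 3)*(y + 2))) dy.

-8*log(2) - 4*log(3) + 4*log(7)

Factor the denominator: y**2 - y - 6 = (y + 2)(y - 3).
Partial fractions: -20/((y - 3)*(y + 2)) = 4/(y + 2) - 4/(y - 3).
An antiderivative is F(y) = -4*log(y - 3) + 4*log(y + 2).
Then F(5) - F(4) = (-4*log(2) + 4*log(7)) - (4*log(2) + 4*log(3)) = -8*log(2) - 4*log(3) + 4*log(7).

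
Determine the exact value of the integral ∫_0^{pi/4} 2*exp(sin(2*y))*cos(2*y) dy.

Let u = sin(2*y), so du = 2*cos(2*y) dy. When y = 0, u = 0; when y = pi/4, u = 1.
The integral becomes ∫ exp(u) du from 0 to 1, with antiderivative exp(u).
Back in y: F(y) = exp(sin(2*y)).
Then F(pi/4) - F(0) = (E) - (1) = -1 + E.

-1 + E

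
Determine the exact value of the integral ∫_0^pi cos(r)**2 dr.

pi/2

Use the identity cos^2(r) = (1 + cos(2*r))/2.
An antiderivative is F(r) = r/2 + sin(2*r)/4.
Then F(pi) - F(0) = (pi/2) - (0) = pi/2.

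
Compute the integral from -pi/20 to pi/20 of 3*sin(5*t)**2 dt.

-3/10 + 3*pi/20

Use the identity sin^2(5*t) = (1 - cos(10*t))/2.
An antiderivative is F(t) = 3*t/2 - 3*sin(10*t)/20.
Then F(pi/20) - F(-pi/20) = (-3/20 + 3*pi/40) - (3/20 - 3*pi/40) = -3/10 + 3*pi/20.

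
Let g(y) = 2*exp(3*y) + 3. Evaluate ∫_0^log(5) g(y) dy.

3*log(5) + 248/3

An antiderivative is F(y) = 2*exp(3*y)/3 + 3*y.
Then F(log(5)) - F(0) = (3*log(5) + 250/3) - (2/3) = 3*log(5) + 248/3.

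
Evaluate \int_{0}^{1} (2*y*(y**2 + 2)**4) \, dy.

211/5

Let u = y**2 + 2, so du = 2*y dy. When y = 0, u = 2; when y = 1, u = 3.
The integral becomes ∫ u**4 du from 2 to 3, with antiderivative u**5/5.
Back in y: F(y) = (y**2 + 2)**5/5.
Then F(1) - F(0) = (243/5) - (32/5) = 211/5.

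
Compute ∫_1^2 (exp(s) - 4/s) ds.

-log(16) - exp(1) + exp(2)

An antiderivative is F(s) = exp(s) - 4*log(s).
Then F(2) - F(1) = (-log(16) + exp(2)) - (exp(1)) = -log(16) - exp(1) + exp(2).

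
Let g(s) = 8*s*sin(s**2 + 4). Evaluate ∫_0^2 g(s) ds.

4*cos(4) - 4*cos(8)

Let u = s**2 + 4, so du = 2*s ds. When s = 0, u = 4; when s = 2, u = 8.
The integral becomes 4·∫ sin(u) du from 4 to 8, with antiderivative -4*cos(u).
Back in s: F(s) = -4*cos(s**2 + 4).
Then F(2) - F(0) = (-4*cos(8)) - (-4*cos(4)) = 4*cos(4) - 4*cos(8).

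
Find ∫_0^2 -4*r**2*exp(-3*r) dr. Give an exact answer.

Integrate by parts twice (u = r^2, dv = -4*exp(-3*r) dr).
An antiderivative is F(r) = (36*r**2 + 24*r + 8)*exp(-3*r)/27.
Then F(2) - F(0) = (200*exp(-6)/27) - (8/27) = -8/27 + 200*exp(-6)/27.

-8/27 + 200*exp(-6)/27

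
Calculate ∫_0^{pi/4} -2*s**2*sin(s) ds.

Integrate by parts twice (u = s^2, dv = -2*sin(s) ds).
An antiderivative is F(s) = 2*s**2*cos(s) - 4*s*sin(s) - 4*cos(s).
Then F(pi/4) - F(0) = (sqrt(2)*(-32 - 8*pi + pi**2)/16) - (-4) = -2*sqrt(2) - sqrt(2)*pi/2 + sqrt(2)*pi**2/16 + 4.

-2*sqrt(2) - sqrt(2)*pi/2 + sqrt(2)*pi**2/16 + 4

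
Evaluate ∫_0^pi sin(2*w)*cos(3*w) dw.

-4/5

Use the identity sin(2*w)cos(3*w) = [sin(5*w) + sin(-w)]/2.
An antiderivative is F(w) = cos(w)/2 - cos(5*w)/10.
Then F(pi) - F(0) = (-2/5) - (2/5) = -4/5.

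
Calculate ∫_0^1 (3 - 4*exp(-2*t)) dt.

2*exp(-2) + 1

An antiderivative is F(t) = 3*t + 2*exp(-2*t).
Then F(1) - F(0) = (2*exp(-2) + 3) - (2) = 2*exp(-2) + 1.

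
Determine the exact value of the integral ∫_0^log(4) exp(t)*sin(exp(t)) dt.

Let u = exp(t), so du = exp(t) dt. When t = 0, u = 1; when t = log(4), u = 4.
The integral becomes ∫ sin(u) du from 1 to 4, with antiderivative -cos(u).
Back in t: F(t) = -cos(exp(t)).
Then F(log(4)) - F(0) = (-cos(4)) - (-cos(1)) = cos(1) - cos(4).

cos(1) - cos(4)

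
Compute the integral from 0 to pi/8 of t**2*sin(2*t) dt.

Integrate by parts twice (u = t^2, dv = sin(2*t) dt).
An antiderivative is F(t) = -t**2*cos(2*t)/2 + t*sin(2*t)/2 + cos(2*t)/4.
Then F(pi/8) - F(0) = (sqrt(2)*(-pi**2 + 8*pi + 32)/256) - (1/4) = -1/4 - sqrt(2)*pi**2/256 + sqrt(2)*pi/32 + sqrt(2)/8.

-1/4 - sqrt(2)*pi**2/256 + sqrt(2)*pi/32 + sqrt(2)/8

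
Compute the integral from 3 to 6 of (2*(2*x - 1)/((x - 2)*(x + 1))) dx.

log(49)

Factor the denominator: x**2 - x - 2 = (x + 1)(x - 2).
Partial fractions: 2*(2*x - 1)/((x - 2)*(x + 1)) = 2/(x + 1) + 2/(x - 2).
An antiderivative is F(x) = 2*log(x - 2) + 2*log(x + 1).
Then F(6) - F(3) = (4*log(2) + 2*log(7)) - (log(16)) = log(49).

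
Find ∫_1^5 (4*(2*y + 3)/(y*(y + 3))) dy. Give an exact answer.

Factor the denominator: y**2 + 3*y = (y + 3)y.
Partial fractions: 4*(2*y + 3)/(y*(y + 3)) = 4/(y + 3) + 4/y.
An antiderivative is F(y) = 4*log(y) + 4*log(y + 3).
Then F(5) - F(1) = (4*log(5) + 12*log(2)) - (8*log(2)) = 4*log(2) + 4*log(5).

4*log(2) + 4*log(5)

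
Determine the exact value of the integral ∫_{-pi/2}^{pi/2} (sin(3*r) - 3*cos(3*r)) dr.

2

An antiderivative is F(r) = -sin(3*r) - cos(3*r)/3.
Then F(pi/2) - F(-pi/2) = (1) - (-1) = 2.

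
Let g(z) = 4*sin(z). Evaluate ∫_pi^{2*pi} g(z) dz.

-8

An antiderivative is F(z) = -4*cos(z).
Then F(2*pi) - F(pi) = (-4) - (4) = -8.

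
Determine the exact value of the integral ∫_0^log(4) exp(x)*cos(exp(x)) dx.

-sin(1) + sin(4)

Let u = exp(x), so du = exp(x) dx. When x = 0, u = 1; when x = log(4), u = 4.
The integral becomes ∫ cos(u) du from 1 to 4, with antiderivative sin(u).
Back in x: F(x) = sin(exp(x)).
Then F(log(4)) - F(0) = (sin(4)) - (sin(1)) = -sin(1) + sin(4).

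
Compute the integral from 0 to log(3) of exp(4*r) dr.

Let u = exp(r), so du = exp(r) dr. When r = 0, u = 1; when r = log(3), u = 3.
The integral becomes ∫ u**3 du from 1 to 3, with antiderivative u**4/4.
Back in r: F(r) = exp(4*r)/4.
Then F(log(3)) - F(0) = (81/4) - (1/4) = 20.

20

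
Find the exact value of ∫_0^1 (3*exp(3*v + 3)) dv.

Let u = 3*v + 3, so du = 3 dv. When v = 0, u = 3; when v = 1, u = 6.
The integral becomes ∫ exp(u) du from 3 to 6, with antiderivative exp(u).
Back in v: F(v) = exp(3*v + 3).
Then F(1) - F(0) = (exp(6)) - (exp(3)) = -exp(3) + exp(6).

-exp(3) + exp(6)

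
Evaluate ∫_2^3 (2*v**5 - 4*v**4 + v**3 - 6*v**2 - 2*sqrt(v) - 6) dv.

-4*sqrt(3) + 8*sqrt(2)/3 + 1507/60

By the power rule, an antiderivative is F(v) = v**6/3 - 4*v**5/5 + v**4/4 - 4*v**(3/2)/3 - 2*v**3 - 6*v.
Then F(3) - F(2) = (-4*sqrt(3) - 63/20) - (-424/15 - 8*sqrt(2)/3) = -4*sqrt(3) + 8*sqrt(2)/3 + 1507/60.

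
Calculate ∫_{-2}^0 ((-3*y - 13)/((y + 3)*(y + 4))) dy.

log(2/81)

Factor the denominator: y**2 + 7*y + 12 = (y + 4)(y + 3).
Partial fractions: (-3*y - 13)/((y + 3)*(y + 4)) = 1/(y + 4) - 4/(y + 3).
An antiderivative is F(y) = -4*log(y + 3) + log(y + 4).
Then F(0) - F(-2) = (log(4/81)) - (log(2)) = log(2/81).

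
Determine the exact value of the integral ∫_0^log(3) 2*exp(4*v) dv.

40

Let u = exp(v), so du = exp(v) dv. When v = 0, u = 1; when v = log(3), u = 3.
The integral becomes 2·∫ u**3 du from 1 to 3, with antiderivative u**4/2.
Back in v: F(v) = exp(4*v)/2.
Then F(log(3)) - F(0) = (81/2) - (1/2) = 40.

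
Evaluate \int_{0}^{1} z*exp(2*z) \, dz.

1/4 + exp(2)/4

Integrate by parts once (u = z, dv = exp(2*z) dz).
An antiderivative is F(z) = (2*z - 1)*exp(2*z)/4.
Then F(1) - F(0) = (exp(2)/4) - (-1/4) = 1/4 + exp(2)/4.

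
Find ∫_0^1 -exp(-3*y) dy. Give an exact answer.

An antiderivative is F(y) = exp(-3*y)/3.
Then F(1) - F(0) = (exp(-3)/3) - (1/3) = (1 - exp(3))*exp(-3)/3.

(1 - exp(3))*exp(-3)/3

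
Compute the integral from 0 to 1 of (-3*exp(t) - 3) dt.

An antiderivative is F(t) = -3*t - 3*exp(t).
Then F(1) - F(0) = (-3*E - 3) - (-3) = -3*E.

-3*E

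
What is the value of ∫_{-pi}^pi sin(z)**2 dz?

pi

Use the identity sin^2(z) = (1 - cos(2*z))/2.
An antiderivative is F(z) = z/2 - sin(2*z)/4.
Then F(pi) - F(-pi) = (pi/2) - (-pi/2) = pi.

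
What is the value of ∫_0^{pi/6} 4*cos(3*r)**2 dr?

pi/3

Use the identity cos^2(3*r) = (1 + cos(6*r))/2.
An antiderivative is F(r) = 2*r + sin(6*r)/3.
Then F(pi/6) - F(0) = (pi/3) - (0) = pi/3.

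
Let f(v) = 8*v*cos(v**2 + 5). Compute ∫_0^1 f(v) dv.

4*sin(6) - 4*sin(5)

Let u = v**2 + 5, so du = 2*v dv. When v = 0, u = 5; when v = 1, u = 6.
The integral becomes 4·∫ cos(u) du from 5 to 6, with antiderivative 4*sin(u).
Back in v: F(v) = 4*sin(v**2 + 5).
Then F(1) - F(0) = (4*sin(6)) - (4*sin(5)) = 4*sin(6) - 4*sin(5).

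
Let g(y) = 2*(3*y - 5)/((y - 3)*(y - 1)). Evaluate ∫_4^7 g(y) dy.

Factor the denominator: y**2 - 4*y + 3 = (y - 1)(y - 3).
Partial fractions: 2*(3*y - 5)/((y - 3)*(y - 1)) = 2/(y - 1) + 4/(y - 3).
An antiderivative is F(y) = 4*log(y - 3) + 2*log(y - 1).
Then F(7) - F(4) = (2*log(3) + 10*log(2)) - (log(9)) = 10*log(2).

10*log(2)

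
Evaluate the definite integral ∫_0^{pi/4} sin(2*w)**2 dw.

Use the identity sin^2(2*w) = (1 - cos(4*w))/2.
An antiderivative is F(w) = w/2 - sin(4*w)/8.
Then F(pi/4) - F(0) = (pi/8) - (0) = pi/8.

pi/8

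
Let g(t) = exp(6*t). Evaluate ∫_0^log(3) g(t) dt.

364/3

Let u = exp(t), so du = exp(t) dt. When t = 0, u = 1; when t = log(3), u = 3.
The integral becomes ∫ u**5 du from 1 to 3, with antiderivative u**6/6.
Back in t: F(t) = exp(6*t)/6.
Then F(log(3)) - F(0) = (243/2) - (1/6) = 364/3.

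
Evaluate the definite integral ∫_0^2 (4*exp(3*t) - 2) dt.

An antiderivative is F(t) = 4*exp(3*t)/3 - 2*t.
Then F(2) - F(0) = (-4 + 4*exp(6)/3) - (4/3) = -16/3 + 4*exp(6)/3.

-16/3 + 4*exp(6)/3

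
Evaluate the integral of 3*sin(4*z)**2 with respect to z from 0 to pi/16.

Use the identity sin^2(4*z) = (1 - cos(8*z))/2.
An antiderivative is F(z) = 3*z/2 - 3*sin(8*z)/16.
Then F(pi/16) - F(0) = (-3/16 + 3*pi/32) - (0) = -3/16 + 3*pi/32.

-3/16 + 3*pi/32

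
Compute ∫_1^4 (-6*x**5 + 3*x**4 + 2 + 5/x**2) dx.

-69429/20

By the power rule, an antiderivative is F(x) = -x**6 + 3*x**5/5 + 2*x - 5/x.
Then F(4) - F(1) = (-69497/20) - (-17/5) = -69429/20.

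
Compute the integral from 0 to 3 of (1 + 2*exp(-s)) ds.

5 - 2*exp(-3)

An antiderivative is F(s) = s - 2*exp(-s).
Then F(3) - F(0) = (3 - 2*exp(-3)) - (-2) = 5 - 2*exp(-3).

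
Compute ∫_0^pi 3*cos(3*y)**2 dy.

Use the identity cos^2(3*y) = (1 + cos(6*y))/2.
An antiderivative is F(y) = 3*y/2 + sin(6*y)/4.
Then F(pi) - F(0) = (3*pi/2) - (0) = 3*pi/2.

3*pi/2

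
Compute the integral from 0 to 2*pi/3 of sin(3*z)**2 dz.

pi/3

Use the identity sin^2(3*z) = (1 - cos(6*z))/2.
An antiderivative is F(z) = z/2 - sin(6*z)/12.
Then F(2*pi/3) - F(0) = (pi/3) - (0) = pi/3.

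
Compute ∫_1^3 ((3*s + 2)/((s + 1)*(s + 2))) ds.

Factor the denominator: s**2 + 3*s + 2 = (s + 2)(s + 1).
Partial fractions: (3*s + 2)/((s + 1)*(s + 2)) = 4/(s + 2) - 1/(s + 1).
An antiderivative is F(s) = -log(s + 1) + 4*log(s + 2).
Then F(3) - F(1) = (-2*log(2) + 4*log(5)) - (log(81/2)) = -4*log(3) - log(2) + 4*log(5).

-4*log(3) - log(2) + 4*log(5)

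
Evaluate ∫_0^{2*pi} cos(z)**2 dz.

pi

Use the identity cos^2(z) = (1 + cos(2*z))/2.
An antiderivative is F(z) = z/2 + sin(2*z)/4.
Then F(2*pi) - F(0) = (pi) - (0) = pi.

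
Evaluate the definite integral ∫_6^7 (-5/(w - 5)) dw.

An antiderivative is F(w) = -5*log(w - 5).
Then F(7) - F(6) = (-log(32)) - (0) = -log(32).

-log(32)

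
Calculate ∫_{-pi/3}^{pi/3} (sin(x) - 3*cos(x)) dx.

-3*sqrt(3)

An antiderivative is F(x) = -3*sin(x) - cos(x).
Then F(pi/3) - F(-pi/3) = (-3*sqrt(3)/2 - 1/2) - (-1/2 + 3*sqrt(3)/2) = -3*sqrt(3).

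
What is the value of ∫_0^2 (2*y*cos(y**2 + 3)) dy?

Let u = y**2 + 3, so du = 2*y dy. When y = 0, u = 3; when y = 2, u = 7.
The integral becomes ∫ cos(u) du from 3 to 7, with antiderivative sin(u).
Back in y: F(y) = sin(y**2 + 3).
Then F(2) - F(0) = (sin(7)) - (sin(3)) = -sin(3) + sin(7).

-sin(3) + sin(7)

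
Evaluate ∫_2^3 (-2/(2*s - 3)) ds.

-log(3)

An antiderivative is F(s) = -log(2*s - 3).
Then F(3) - F(2) = (-log(3)) - (0) = -log(3).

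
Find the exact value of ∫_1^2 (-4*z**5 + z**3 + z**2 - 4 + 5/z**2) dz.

-449/12

By the power rule, an antiderivative is F(z) = -2*z**6/3 + z**4/4 + z**3/3 - 4*z - 5/z.
Then F(2) - F(1) = (-93/2) - (-109/12) = -449/12.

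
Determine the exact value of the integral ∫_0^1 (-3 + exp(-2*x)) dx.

An antiderivative is F(x) = -3*x - exp(-2*x)/2.
Then F(1) - F(0) = (-3 - exp(-2)/2) - (-1/2) = -5/2 - exp(-2)/2.

-5/2 - exp(-2)/2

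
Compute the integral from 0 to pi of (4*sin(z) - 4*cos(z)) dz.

8

An antiderivative is F(z) = -4*sin(z) - 4*cos(z).
Then F(pi) - F(0) = (4) - (-4) = 8.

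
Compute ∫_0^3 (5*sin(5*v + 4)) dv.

-cos(19) + cos(4)

Let u = 5*v + 4, so du = 5 dv. When v = 0, u = 4; when v = 3, u = 19.
The integral becomes ∫ sin(u) du from 4 to 19, with antiderivative -cos(u).
Back in v: F(v) = -cos(5*v + 4).
Then F(3) - F(0) = (-cos(19)) - (-cos(4)) = -cos(19) + cos(4).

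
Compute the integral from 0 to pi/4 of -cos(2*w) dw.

-1/2

An antiderivative is F(w) = -sin(2*w)/2.
Then F(pi/4) - F(0) = (-1/2) - (0) = -1/2.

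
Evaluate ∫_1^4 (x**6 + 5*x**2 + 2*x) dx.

By the power rule, an antiderivative is F(x) = x**7/7 + 5*x**3/3 + x**2.
Then F(4) - F(1) = (51728/21) - (59/21) = 17223/7.

17223/7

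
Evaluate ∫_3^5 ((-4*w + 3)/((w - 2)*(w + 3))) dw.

Factor the denominator: w**2 + w - 6 = (w + 3)(w - 2).
Partial fractions: (-4*w + 3)/((w - 2)*(w + 3)) = -3/(w + 3) - 1/(w - 2).
An antiderivative is F(w) = -log(w - 2) - 3*log(w + 3).
Then F(5) - F(3) = (-9*log(2) - log(3)) - (-3*log(3) - 3*log(2)) = log(9/64).

log(9/64)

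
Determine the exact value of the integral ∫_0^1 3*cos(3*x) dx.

sin(3)

Let u = 3*x, so du = 3 dx. When x = 0, u = 0; when x = 1, u = 3.
The integral becomes ∫ cos(u) du from 0 to 3, with antiderivative sin(u).
Back in x: F(x) = sin(3*x).
Then F(1) - F(0) = (sin(3)) - (0) = sin(3).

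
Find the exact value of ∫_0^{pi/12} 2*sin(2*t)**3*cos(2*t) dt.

1/64

Let u = sin(2*t), so du = 2*cos(2*t) dt. When t = 0, u = 0; when t = pi/12, u = 1/2.
The integral becomes ∫ u**3 du from 0 to 1/2, with antiderivative u**4/4.
Back in t: F(t) = sin(2*t)**4/4.
Then F(pi/12) - F(0) = (1/64) - (0) = 1/64.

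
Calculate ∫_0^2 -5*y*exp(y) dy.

Integrate by parts once (u = y, dv = -5*exp(y) dy).
An antiderivative is F(y) = (-5*y + 5)*exp(y).
Then F(2) - F(0) = (-5*exp(2)) - (5) = -5*exp(2) - 5.

-5*exp(2) - 5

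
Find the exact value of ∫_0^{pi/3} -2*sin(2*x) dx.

-3/2

An antiderivative is F(x) = cos(2*x).
Then F(pi/3) - F(0) = (-1/2) - (1) = -3/2.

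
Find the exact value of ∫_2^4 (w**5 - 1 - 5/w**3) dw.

By the power rule, an antiderivative is F(w) = w**6/6 - w + 5/(2*w**2).
Then F(4) - F(2) = (65167/96) - (223/24) = 21425/32.

21425/32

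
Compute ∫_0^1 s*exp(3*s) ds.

Integrate by parts once (u = s, dv = exp(3*s) ds).
An antiderivative is F(s) = (3*s - 1)*exp(3*s)/9.
Then F(1) - F(0) = (2*exp(3)/9) - (-1/9) = 1/9 + 2*exp(3)/9.

1/9 + 2*exp(3)/9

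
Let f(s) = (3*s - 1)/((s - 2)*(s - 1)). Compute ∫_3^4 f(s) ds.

Factor the denominator: s**2 - 3*s + 2 = (s - 1)(s - 2).
Partial fractions: (3*s - 1)/((s - 2)*(s - 1)) = -2/(s - 1) + 5/(s - 2).
An antiderivative is F(s) = 5*log(s - 2) - 2*log(s - 1).
Then F(4) - F(3) = (log(32/9)) - (-log(4)) = -2*log(3) + 7*log(2).

-2*log(3) + 7*log(2)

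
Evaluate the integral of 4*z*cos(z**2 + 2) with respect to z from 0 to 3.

Let u = z**2 + 2, so du = 2*z dz. When z = 0, u = 2; when z = 3, u = 11.
The integral becomes 2·∫ cos(u) du from 2 to 11, with antiderivative 2*sin(u).
Back in z: F(z) = 2*sin(z**2 + 2).
Then F(3) - F(0) = (2*sin(11)) - (2*sin(2)) = 2*sin(11) - 2*sin(2).

2*sin(11) - 2*sin(2)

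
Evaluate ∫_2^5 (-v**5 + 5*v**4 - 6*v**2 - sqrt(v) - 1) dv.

-10*sqrt(5)/3 + 4*sqrt(2)/3 + 525/2

By the power rule, an antiderivative is F(v) = -v**6/6 + v**5 - 2*v**(3/2)/3 - 2*v**3 - v.
Then F(5) - F(2) = (1595/6 - 10*sqrt(5)/3) - (10/3 - 4*sqrt(2)/3) = -10*sqrt(5)/3 + 4*sqrt(2)/3 + 525/2.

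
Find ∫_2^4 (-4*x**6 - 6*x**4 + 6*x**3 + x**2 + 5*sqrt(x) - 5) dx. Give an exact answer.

-1058842/105 - 20*sqrt(2)/3

By the power rule, an antiderivative is F(x) = -4*x**7/7 - 6*x**5/5 + 3*x**4/2 + 10*x**(3/2)/3 + x**3/3 - 5*x.
Then F(4) - F(2) = (-356268/35) - (-9962/105 + 20*sqrt(2)/3) = -1058842/105 - 20*sqrt(2)/3.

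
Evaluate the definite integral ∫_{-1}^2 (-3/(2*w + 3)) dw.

-3*log(7)/2

An antiderivative is F(w) = -3*log(2*w + 3)/2.
Then F(2) - F(-1) = (-3*log(7)/2) - (0) = -3*log(7)/2.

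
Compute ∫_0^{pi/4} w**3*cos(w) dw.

-3*sqrt(2) - 3*sqrt(2)*pi/4 + sqrt(2)*pi**3/128 + 3*sqrt(2)*pi**2/32 + 6

Integrate by parts 3 times (u = w^3, dv = cos(w) dw).
An antiderivative is F(w) = w**3*sin(w) + 3*w**2*cos(w) - 6*w*sin(w) - 6*cos(w).
Then F(pi/4) - F(0) = (sqrt(2)*(-384 - 96*pi + pi**3 + 12*pi**2)/128) - (-6) = -3*sqrt(2) - 3*sqrt(2)*pi/4 + sqrt(2)*pi**3/128 + 3*sqrt(2)*pi**2/32 + 6.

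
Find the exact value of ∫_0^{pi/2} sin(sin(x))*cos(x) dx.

Let u = sin(x), so du = cos(x) dx. When x = 0, u = 0; when x = pi/2, u = 1.
The integral becomes ∫ sin(u) du from 0 to 1, with antiderivative -cos(u).
Back in x: F(x) = -cos(sin(x)).
Then F(pi/2) - F(0) = (-cos(1)) - (-1) = 1 - cos(1).

1 - cos(1)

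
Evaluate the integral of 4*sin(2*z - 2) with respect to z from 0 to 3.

2*cos(2) - 2*cos(4)

Let u = 2*z - 2, so du = 2 dz. When z = 0, u = -2; when z = 3, u = 4.
The integral becomes 2·∫ sin(u) du from -2 to 4, with antiderivative -2*cos(u).
Back in z: F(z) = -2*cos(2*z - 2).
Then F(3) - F(0) = (-2*cos(4)) - (-2*cos(2)) = 2*cos(2) - 2*cos(4).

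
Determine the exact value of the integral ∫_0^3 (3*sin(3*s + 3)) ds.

Let u = 3*s + 3, so du = 3 ds. When s = 0, u = 3; when s = 3, u = 12.
The integral becomes ∫ sin(u) du from 3 to 12, with antiderivative -cos(u).
Back in s: F(s) = -cos(3*s + 3).
Then F(3) - F(0) = (-cos(12)) - (-cos(3)) = cos(3) - cos(12).

cos(3) - cos(12)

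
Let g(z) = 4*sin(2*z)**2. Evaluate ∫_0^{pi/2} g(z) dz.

pi

Use the identity sin^2(2*z) = (1 - cos(4*z))/2.
An antiderivative is F(z) = 2*z - sin(4*z)/2.
Then F(pi/2) - F(0) = (pi) - (0) = pi.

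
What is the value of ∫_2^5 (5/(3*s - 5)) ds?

An antiderivative is F(s) = 5*log(3*s - 5)/3.
Then F(5) - F(2) = (5*log(10)/3) - (0) = 5*log(10)/3.

5*log(10)/3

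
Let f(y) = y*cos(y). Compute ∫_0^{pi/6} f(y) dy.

-1 + pi/12 + sqrt(3)/2

Integrate by parts once (u = y, dv = cos(y) dy).
An antiderivative is F(y) = y*sin(y) + cos(y).
Then F(pi/6) - F(0) = (pi/12 + sqrt(3)/2) - (1) = -1 + pi/12 + sqrt(3)/2.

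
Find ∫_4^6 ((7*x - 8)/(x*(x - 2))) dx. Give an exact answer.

log(81/2)

Factor the denominator: x**2 - 2*x = x(x - 2).
Partial fractions: (7*x - 8)/(x*(x - 2)) = 4/x + 3/(x - 2).
An antiderivative is F(x) = 4*log(x) + 3*log(x - 2).
Then F(6) - F(4) = (4*log(3) + 10*log(2)) - (11*log(2)) = log(81/2).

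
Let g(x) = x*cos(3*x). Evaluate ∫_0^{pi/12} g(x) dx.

-1/9 + sqrt(2)*pi/72 + sqrt(2)/18

Integrate by parts once (u = x, dv = cos(3*x) dx).
An antiderivative is F(x) = x*sin(3*x)/3 + cos(3*x)/9.
Then F(pi/12) - F(0) = (sqrt(2)*(pi + 4)/72) - (1/9) = -1/9 + sqrt(2)*pi/72 + sqrt(2)/18.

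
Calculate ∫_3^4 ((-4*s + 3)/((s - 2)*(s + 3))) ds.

Factor the denominator: s**2 + s - 6 = (s + 3)(s - 2).
Partial fractions: (-4*s + 3)/((s - 2)*(s + 3)) = -3/(s + 3) - 1/(s - 2).
An antiderivative is F(s) = -log(s - 2) - 3*log(s + 3).
Then F(4) - F(3) = (-3*log(7) - log(2)) - (-3*log(3) - 3*log(2)) = -3*log(7) + 2*log(2) + 3*log(3).

-3*log(7) + 2*log(2) + 3*log(3)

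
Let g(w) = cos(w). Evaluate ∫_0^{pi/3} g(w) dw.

An antiderivative is F(w) = sin(w).
Then F(pi/3) - F(0) = (sqrt(3)/2) - (0) = sqrt(3)/2.

sqrt(3)/2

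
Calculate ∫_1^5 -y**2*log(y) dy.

Integrate by parts once (u = ln y, dv = -y**2 dy).
An antiderivative is F(y) = -y**3*(3*log(y) - 1)/9.
Then F(5) - F(1) = (125/9 - 125*log(5)/3) - (1/9) = 124/9 - 125*log(5)/3.

124/9 - 125*log(5)/3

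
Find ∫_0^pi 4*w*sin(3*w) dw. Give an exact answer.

Integrate by parts once (u = w, dv = 4*sin(3*w) dw).
An antiderivative is F(w) = -4*w*cos(3*w)/3 + 4*sin(3*w)/9.
Then F(pi) - F(0) = (4*pi/3) - (0) = 4*pi/3.

4*pi/3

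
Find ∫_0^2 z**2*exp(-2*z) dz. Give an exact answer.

Integrate by parts twice (u = z^2, dv = exp(-2*z) dz).
An antiderivative is F(z) = (-2*z**2 - 2*z - 1)*exp(-2*z)/4.
Then F(2) - F(0) = (-13*exp(-4)/4) - (-1/4) = (-13 + exp(4))*exp(-4)/4.

(-13 + exp(4))*exp(-4)/4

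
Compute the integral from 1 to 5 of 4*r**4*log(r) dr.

Integrate by parts once (u = ln r, dv = 4*r**4 dr).
An antiderivative is F(r) = 4*r**5*(5*log(r) - 1)/25.
Then F(5) - F(1) = (-500 + 2500*log(5)) - (-4/25) = -12496/25 + 2500*log(5).

-12496/25 + 2500*log(5)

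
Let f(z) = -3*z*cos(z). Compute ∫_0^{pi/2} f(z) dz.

Integrate by parts once (u = z, dv = -3*cos(z) dz).
An antiderivative is F(z) = -3*z*sin(z) - 3*cos(z).
Then F(pi/2) - F(0) = (-3*pi/2) - (-3) = 3 - 3*pi/2.

3 - 3*pi/2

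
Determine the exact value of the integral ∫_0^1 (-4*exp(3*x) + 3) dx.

13/3 - 4*exp(3)/3

An antiderivative is F(x) = -4*exp(3*x)/3 + 3*x.
Then F(1) - F(0) = (3 - 4*exp(3)/3) - (-4/3) = 13/3 - 4*exp(3)/3.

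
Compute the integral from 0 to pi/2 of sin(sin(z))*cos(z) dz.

Let u = sin(z), so du = cos(z) dz. When z = 0, u = 0; when z = pi/2, u = 1.
The integral becomes ∫ sin(u) du from 0 to 1, with antiderivative -cos(u).
Back in z: F(z) = -cos(sin(z)).
Then F(pi/2) - F(0) = (-cos(1)) - (-1) = 1 - cos(1).

1 - cos(1)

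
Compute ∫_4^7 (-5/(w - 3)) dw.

-10*log(2)

An antiderivative is F(w) = -5*log(w - 3).
Then F(7) - F(4) = (-10*log(2)) - (0) = -10*log(2).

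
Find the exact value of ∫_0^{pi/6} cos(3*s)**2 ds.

pi/12

Use the identity cos^2(3*s) = (1 + cos(6*s))/2.
An antiderivative is F(s) = s/2 + sin(6*s)/12.
Then F(pi/6) - F(0) = (pi/12) - (0) = pi/12.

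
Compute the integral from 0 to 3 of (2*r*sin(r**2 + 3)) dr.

Let u = r**2 + 3, so du = 2*r dr. When r = 0, u = 3; when r = 3, u = 12.
The integral becomes ∫ sin(u) du from 3 to 12, with antiderivative -cos(u).
Back in r: F(r) = -cos(r**2 + 3).
Then F(3) - F(0) = (-cos(12)) - (-cos(3)) = cos(3) - cos(12).

cos(3) - cos(12)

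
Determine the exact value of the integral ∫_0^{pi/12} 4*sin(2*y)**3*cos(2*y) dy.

Let u = sin(2*y), so du = 2*cos(2*y) dy. When y = 0, u = 0; when y = pi/12, u = 1/2.
The integral becomes 2·∫ u**3 du from 0 to 1/2, with antiderivative u**4/2.
Back in y: F(y) = sin(2*y)**4/2.
Then F(pi/12) - F(0) = (1/32) - (0) = 1/32.

1/32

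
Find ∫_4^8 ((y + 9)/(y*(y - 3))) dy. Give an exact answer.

-3*log(2) + 4*log(5)

Factor the denominator: y**2 - 3*y = y(y - 3).
Partial fractions: (y + 9)/(y*(y - 3)) = -3/y + 4/(y - 3).
An antiderivative is F(y) = -3*log(y) + 4*log(y - 3).
Then F(8) - F(4) = (-9*log(2) + 4*log(5)) - (-log(64)) = -3*log(2) + 4*log(5).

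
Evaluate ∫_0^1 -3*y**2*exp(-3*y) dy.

Integrate by parts twice (u = y^2, dv = -3*exp(-3*y) dy).
An antiderivative is F(y) = (9*y**2 + 6*y + 2)*exp(-3*y)/9.
Then F(1) - F(0) = (17*exp(-3)/9) - (2/9) = -2/9 + 17*exp(-3)/9.

-2/9 + 17*exp(-3)/9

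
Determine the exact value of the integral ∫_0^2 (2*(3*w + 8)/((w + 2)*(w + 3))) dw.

Factor the denominator: w**2 + 5*w + 6 = (w + 3)(w + 2).
Partial fractions: 2*(3*w + 8)/((w + 2)*(w + 3)) = 2/(w + 3) + 4/(w + 2).
An antiderivative is F(w) = 4*log(w + 2) + 2*log(w + 3).
Then F(2) - F(0) = (2*log(5) + 8*log(2)) - (2*log(3) + 4*log(2)) = -2*log(3) + 4*log(2) + 2*log(5).

-2*log(3) + 4*log(2) + 2*log(5)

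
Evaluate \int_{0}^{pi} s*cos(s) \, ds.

Integrate by parts once (u = s, dv = cos(s) ds).
An antiderivative is F(s) = s*sin(s) + cos(s).
Then F(pi) - F(0) = (-1) - (1) = -2.

-2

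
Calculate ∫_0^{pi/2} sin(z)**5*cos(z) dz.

1/6

Let u = sin(z), so du = cos(z) dz. When z = 0, u = 0; when z = pi/2, u = 1.
The integral becomes ∫ u**5 du from 0 to 1, with antiderivative u**6/6.
Back in z: F(z) = sin(z)**6/6.
Then F(pi/2) - F(0) = (1/6) - (0) = 1/6.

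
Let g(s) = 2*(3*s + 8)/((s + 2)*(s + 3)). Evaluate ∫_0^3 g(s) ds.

Factor the denominator: s**2 + 5*s + 6 = (s + 3)(s + 2).
Partial fractions: 2*(3*s + 8)/((s + 2)*(s + 3)) = 2/(s + 3) + 4/(s + 2).
An antiderivative is F(s) = 4*log(s + 2) + 2*log(s + 3).
Then F(3) - F(0) = (2*log(2) + 2*log(3) + 4*log(5)) - (2*log(3) + 4*log(2)) = -2*log(2) + 4*log(5).

-2*log(2) + 4*log(5)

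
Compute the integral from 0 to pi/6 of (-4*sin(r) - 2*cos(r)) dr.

-5 + 2*sqrt(3)

An antiderivative is F(r) = -2*sin(r) + 4*cos(r).
Then F(pi/6) - F(0) = (-1 + 2*sqrt(3)) - (4) = -5 + 2*sqrt(3).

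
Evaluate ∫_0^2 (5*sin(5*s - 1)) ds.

Let u = 5*s - 1, so du = 5 ds. When s = 0, u = -1; when s = 2, u = 9.
The integral becomes ∫ sin(u) du from -1 to 9, with antiderivative -cos(u).
Back in s: F(s) = -cos(5*s - 1).
Then F(2) - F(0) = (-cos(9)) - (-cos(1)) = cos(1) - cos(9).

cos(1) - cos(9)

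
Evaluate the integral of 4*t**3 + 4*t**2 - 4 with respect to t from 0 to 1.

By the power rule, an antiderivative is F(t) = t**4 + 4*t**3/3 - 4*t.
Then F(1) - F(0) = (-5/3) - (0) = -5/3.

-5/3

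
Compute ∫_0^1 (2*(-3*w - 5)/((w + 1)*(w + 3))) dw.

Factor the denominator: w**2 + 4*w + 3 = (w + 3)(w + 1).
Partial fractions: 2*(-3*w - 5)/((w + 1)*(w + 3)) = -4/(w + 3) - 2/(w + 1).
An antiderivative is F(w) = -2*log(w + 1) - 4*log(w + 3).
Then F(1) - F(0) = (-10*log(2)) - (-log(81)) = -10*log(2) + 4*log(3).

-10*log(2) + 4*log(3)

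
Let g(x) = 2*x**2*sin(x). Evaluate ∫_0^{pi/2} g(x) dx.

-4 + 2*pi

Integrate by parts twice (u = x^2, dv = 2*sin(x) dx).
An antiderivative is F(x) = -2*x**2*cos(x) + 4*x*sin(x) + 4*cos(x).
Then F(pi/2) - F(0) = (2*pi) - (4) = -4 + 2*pi.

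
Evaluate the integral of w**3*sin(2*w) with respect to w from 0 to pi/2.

pi*(-6 + pi**2)/16

Integrate by parts 3 times (u = w^3, dv = sin(2*w) dw).
An antiderivative is F(w) = -w**3*cos(2*w)/2 + 3*w**2*sin(2*w)/4 + 3*w*cos(2*w)/4 - 3*sin(2*w)/8.
Then F(pi/2) - F(0) = (pi*(-6 + pi**2)/16) - (0) = pi*(-6 + pi**2)/16.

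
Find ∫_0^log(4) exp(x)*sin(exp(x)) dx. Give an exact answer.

Let u = exp(x), so du = exp(x) dx. When x = 0, u = 1; when x = log(4), u = 4.
The integral becomes ∫ sin(u) du from 1 to 4, with antiderivative -cos(u).
Back in x: F(x) = -cos(exp(x)).
Then F(log(4)) - F(0) = (-cos(4)) - (-cos(1)) = cos(1) - cos(4).

cos(1) - cos(4)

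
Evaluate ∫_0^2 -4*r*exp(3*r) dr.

Integrate by parts once (u = r, dv = -4*exp(3*r) dr).
An antiderivative is F(r) = (-12*r + 4)*exp(3*r)/9.
Then F(2) - F(0) = (-20*exp(6)/9) - (4/9) = -20*exp(6)/9 - 4/9.

-20*exp(6)/9 - 4/9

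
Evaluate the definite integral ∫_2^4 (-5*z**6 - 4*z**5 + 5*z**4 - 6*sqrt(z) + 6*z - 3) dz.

By the power rule, an antiderivative is F(z) = -5*z**7/7 - 2*z**6/3 + z**5 - 4*z**(3/2) + 3*z**2 - 3*z.
Then F(4) - F(2) = (-281516/21) - (-2018/21 - 8*sqrt(2)) = -93166/7 + 8*sqrt(2).

-93166/7 + 8*sqrt(2)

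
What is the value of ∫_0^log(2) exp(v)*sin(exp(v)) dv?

-cos(2) + cos(1)

Let u = exp(v), so du = exp(v) dv. When v = 0, u = 1; when v = log(2), u = 2.
The integral becomes ∫ sin(u) du from 1 to 2, with antiderivative -cos(u).
Back in v: F(v) = -cos(exp(v)).
Then F(log(2)) - F(0) = (-cos(2)) - (-cos(1)) = -cos(2) + cos(1).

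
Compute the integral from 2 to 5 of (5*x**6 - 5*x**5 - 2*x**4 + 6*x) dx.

2909931/70

By the power rule, an antiderivative is F(x) = 5*x**7/7 - 5*x**6/6 - 2*x**5/5 + 3*x**2.
Then F(5) - F(2) = (1747525/42) - (3916/105) = 2909931/70.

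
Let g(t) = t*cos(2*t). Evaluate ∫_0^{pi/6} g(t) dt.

Integrate by parts once (u = t, dv = cos(2*t) dt).
An antiderivative is F(t) = t*sin(2*t)/2 + cos(2*t)/4.
Then F(pi/6) - F(0) = (1/8 + sqrt(3)*pi/24) - (1/4) = -1/8 + sqrt(3)*pi/24.

-1/8 + sqrt(3)*pi/24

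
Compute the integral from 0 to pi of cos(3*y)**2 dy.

Use the identity cos^2(3*y) = (1 + cos(6*y))/2.
An antiderivative is F(y) = y/2 + sin(6*y)/12.
Then F(pi) - F(0) = (pi/2) - (0) = pi/2.

pi/2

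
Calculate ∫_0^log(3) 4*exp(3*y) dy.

Let u = exp(y), so du = exp(y) dy. When y = 0, u = 1; when y = log(3), u = 3.
The integral becomes 4·∫ u**2 du from 1 to 3, with antiderivative 4*u**3/3.
Back in y: F(y) = 4*exp(3*y)/3.
Then F(log(3)) - F(0) = (36) - (4/3) = 104/3.

104/3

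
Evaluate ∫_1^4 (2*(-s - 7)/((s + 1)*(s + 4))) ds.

Factor the denominator: s**2 + 5*s + 4 = (s + 4)(s + 1).
Partial fractions: 2*(-s - 7)/((s + 1)*(s + 4)) = 2/(s + 4) - 4/(s + 1).
An antiderivative is F(s) = -4*log(s + 1) + 2*log(s + 4).
Then F(4) - F(1) = (-4*log(5) + 6*log(2)) - (log(25/16)) = -6*log(5) + 10*log(2).

-6*log(5) + 10*log(2)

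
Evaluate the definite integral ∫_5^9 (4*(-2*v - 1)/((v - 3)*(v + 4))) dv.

Factor the denominator: v**2 + v - 12 = (v + 4)(v - 3).
Partial fractions: 4*(-2*v - 1)/((v - 3)*(v + 4)) = -4/(v + 4) - 4/(v - 3).
An antiderivative is F(v) = -4*log(v - 3) - 4*log(v + 4).
Then F(9) - F(5) = (-4*log(13) - 4*log(3) - 4*log(2)) - (-8*log(3) - 4*log(2)) = -4*log(13) + 4*log(3).

-4*log(13) + 4*log(3)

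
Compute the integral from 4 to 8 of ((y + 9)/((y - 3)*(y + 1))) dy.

-4*log(3) + 5*log(5)

Factor the denominator: y**2 - 2*y - 3 = (y + 1)(y - 3).
Partial fractions: (y + 9)/((y - 3)*(y + 1)) = -2/(y + 1) + 3/(y - 3).
An antiderivative is F(y) = 3*log(y - 3) - 2*log(y + 1).
Then F(8) - F(4) = (-4*log(3) + 3*log(5)) - (-log(25)) = -4*log(3) + 5*log(5).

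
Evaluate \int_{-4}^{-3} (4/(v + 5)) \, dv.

An antiderivative is F(v) = 4*log(v + 5).
Then F(-3) - F(-4) = (log(16)) - (0) = log(16).

log(16)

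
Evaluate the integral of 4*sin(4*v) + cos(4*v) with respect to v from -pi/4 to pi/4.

An antiderivative is F(v) = sin(4*v)/4 - cos(4*v).
Then F(pi/4) - F(-pi/4) = (1) - (1) = 0.

0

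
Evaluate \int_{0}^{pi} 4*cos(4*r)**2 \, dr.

Use the identity cos^2(4*r) = (1 + cos(8*r))/2.
An antiderivative is F(r) = 2*r + sin(8*r)/4.
Then F(pi) - F(0) = (2*pi) - (0) = 2*pi.

2*pi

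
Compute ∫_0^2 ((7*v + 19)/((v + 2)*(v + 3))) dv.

Factor the denominator: v**2 + 5*v + 6 = (v + 3)(v + 2).
Partial fractions: (7*v + 19)/((v + 2)*(v + 3)) = 2/(v + 3) + 5/(v + 2).
An antiderivative is F(v) = 5*log(v + 2) + 2*log(v + 3).
Then F(2) - F(0) = (2*log(5) + 10*log(2)) - (2*log(3) + 5*log(2)) = -2*log(3) + 2*log(5) + 5*log(2).

-2*log(3) + 2*log(5) + 5*log(2)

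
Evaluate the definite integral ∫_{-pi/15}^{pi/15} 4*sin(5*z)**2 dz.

-sqrt(3)/5 + 4*pi/15

Use the identity sin^2(5*z) = (1 - cos(10*z))/2.
An antiderivative is F(z) = 2*z - sin(10*z)/5.
Then F(pi/15) - F(-pi/15) = (-sqrt(3)/10 + 2*pi/15) - (-2*pi/15 + sqrt(3)/10) = -sqrt(3)/5 + 4*pi/15.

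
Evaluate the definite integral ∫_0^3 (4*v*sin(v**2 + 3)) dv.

Let u = v**2 + 3, so du = 2*v dv. When v = 0, u = 3; when v = 3, u = 12.
The integral becomes 2·∫ sin(u) du from 3 to 12, with antiderivative -2*cos(u).
Back in v: F(v) = -2*cos(v**2 + 3).
Then F(3) - F(0) = (-2*cos(12)) - (-2*cos(3)) = 2*cos(3) - 2*cos(12).

2*cos(3) - 2*cos(12)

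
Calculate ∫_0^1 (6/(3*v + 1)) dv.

log(16)

Let u = 3*v + 1, so du = 3 dv. When v = 0, u = 1; when v = 1, u = 4.
The integral becomes 2·∫ 1/u du from 1 to 4, with antiderivative 2*log(u).
Back in v: F(v) = 2*log(3*v + 1).
Then F(1) - F(0) = (log(16)) - (0) = log(16).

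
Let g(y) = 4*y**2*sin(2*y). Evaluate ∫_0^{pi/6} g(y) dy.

Integrate by parts twice (u = y^2, dv = 4*sin(2*y) dy).
An antiderivative is F(y) = -2*y**2*cos(2*y) + 2*y*sin(2*y) + cos(2*y).
Then F(pi/6) - F(0) = (-pi**2/36 + 1/2 + sqrt(3)*pi/6) - (1) = -1/2 - pi**2/36 + sqrt(3)*pi/6.

-1/2 - pi**2/36 + sqrt(3)*pi/6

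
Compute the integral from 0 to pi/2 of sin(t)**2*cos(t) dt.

Let u = sin(t), so du = cos(t) dt. When t = 0, u = 0; when t = pi/2, u = 1.
The integral becomes ∫ u**2 du from 0 to 1, with antiderivative u**3/3.
Back in t: F(t) = sin(t)**3/3.
Then F(pi/2) - F(0) = (1/3) - (0) = 1/3.

1/3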